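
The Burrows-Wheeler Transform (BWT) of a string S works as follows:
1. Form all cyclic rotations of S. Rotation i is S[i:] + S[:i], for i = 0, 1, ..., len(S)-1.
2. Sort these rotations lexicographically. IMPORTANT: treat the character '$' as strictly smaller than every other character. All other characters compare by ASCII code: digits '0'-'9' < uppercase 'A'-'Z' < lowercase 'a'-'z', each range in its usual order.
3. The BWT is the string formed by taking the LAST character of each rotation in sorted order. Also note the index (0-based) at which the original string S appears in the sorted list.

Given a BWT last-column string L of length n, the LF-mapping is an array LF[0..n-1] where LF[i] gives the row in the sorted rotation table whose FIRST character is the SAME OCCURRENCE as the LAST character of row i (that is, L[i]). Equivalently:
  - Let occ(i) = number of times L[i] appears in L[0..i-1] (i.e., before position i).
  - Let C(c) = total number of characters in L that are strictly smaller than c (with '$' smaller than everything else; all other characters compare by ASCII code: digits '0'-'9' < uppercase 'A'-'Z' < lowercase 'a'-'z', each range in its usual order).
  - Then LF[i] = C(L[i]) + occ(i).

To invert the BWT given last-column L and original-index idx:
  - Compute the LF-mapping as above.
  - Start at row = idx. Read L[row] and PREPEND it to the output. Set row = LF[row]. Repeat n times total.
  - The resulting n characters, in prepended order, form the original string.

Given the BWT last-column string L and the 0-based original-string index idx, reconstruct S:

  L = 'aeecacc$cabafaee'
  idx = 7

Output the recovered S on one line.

Answer: cacbccaeefeaaea$

Derivation:
LF mapping: 1 11 12 7 2 8 9 0 10 3 6 4 15 5 13 14
Walk LF starting at row 7, prepending L[row]:
  step 1: row=7, L[7]='$', prepend. Next row=LF[7]=0
  step 2: row=0, L[0]='a', prepend. Next row=LF[0]=1
  step 3: row=1, L[1]='e', prepend. Next row=LF[1]=11
  step 4: row=11, L[11]='a', prepend. Next row=LF[11]=4
  step 5: row=4, L[4]='a', prepend. Next row=LF[4]=2
  step 6: row=2, L[2]='e', prepend. Next row=LF[2]=12
  step 7: row=12, L[12]='f', prepend. Next row=LF[12]=15
  step 8: row=15, L[15]='e', prepend. Next row=LF[15]=14
  step 9: row=14, L[14]='e', prepend. Next row=LF[14]=13
  step 10: row=13, L[13]='a', prepend. Next row=LF[13]=5
  step 11: row=5, L[5]='c', prepend. Next row=LF[5]=8
  step 12: row=8, L[8]='c', prepend. Next row=LF[8]=10
  step 13: row=10, L[10]='b', prepend. Next row=LF[10]=6
  step 14: row=6, L[6]='c', prepend. Next row=LF[6]=9
  step 15: row=9, L[9]='a', prepend. Next row=LF[9]=3
  step 16: row=3, L[3]='c', prepend. Next row=LF[3]=7
Reversed output: cacbccaeefeaaea$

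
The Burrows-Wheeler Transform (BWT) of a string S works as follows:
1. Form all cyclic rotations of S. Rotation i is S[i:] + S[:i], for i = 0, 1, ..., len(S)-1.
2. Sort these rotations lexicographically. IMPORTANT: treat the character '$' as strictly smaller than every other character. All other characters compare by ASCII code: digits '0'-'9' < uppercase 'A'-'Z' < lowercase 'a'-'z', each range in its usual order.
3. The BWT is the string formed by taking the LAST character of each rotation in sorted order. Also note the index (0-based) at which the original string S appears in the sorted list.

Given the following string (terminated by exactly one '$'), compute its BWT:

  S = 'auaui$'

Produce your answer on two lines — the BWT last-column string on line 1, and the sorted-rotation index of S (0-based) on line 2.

All 6 rotations (rotation i = S[i:]+S[:i]):
  rot[0] = auaui$
  rot[1] = uaui$a
  rot[2] = aui$au
  rot[3] = ui$aua
  rot[4] = i$auau
  rot[5] = $auaui
Sorted (with $ < everything):
  sorted[0] = $auaui  (last char: 'i')
  sorted[1] = auaui$  (last char: '$')
  sorted[2] = aui$au  (last char: 'u')
  sorted[3] = i$auau  (last char: 'u')
  sorted[4] = uaui$a  (last char: 'a')
  sorted[5] = ui$aua  (last char: 'a')
Last column: i$uuaa
Original string S is at sorted index 1

Answer: i$uuaa
1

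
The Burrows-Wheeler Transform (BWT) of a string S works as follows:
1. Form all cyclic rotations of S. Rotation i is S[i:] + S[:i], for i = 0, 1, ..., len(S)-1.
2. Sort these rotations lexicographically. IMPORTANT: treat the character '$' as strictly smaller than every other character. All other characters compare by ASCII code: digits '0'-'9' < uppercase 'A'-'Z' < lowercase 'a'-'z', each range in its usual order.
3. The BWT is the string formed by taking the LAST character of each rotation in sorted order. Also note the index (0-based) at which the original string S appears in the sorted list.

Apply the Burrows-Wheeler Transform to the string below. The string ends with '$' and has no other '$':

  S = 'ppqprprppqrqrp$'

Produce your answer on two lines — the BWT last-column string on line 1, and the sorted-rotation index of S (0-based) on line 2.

All 15 rotations (rotation i = S[i:]+S[:i]):
  rot[0] = ppqprprppqrqrp$
  rot[1] = pqprprppqrqrp$p
  rot[2] = qprprppqrqrp$pp
  rot[3] = prprppqrqrp$ppq
  rot[4] = rprppqrqrp$ppqp
  rot[5] = prppqrqrp$ppqpr
  rot[6] = rppqrqrp$ppqprp
  rot[7] = ppqrqrp$ppqprpr
  rot[8] = pqrqrp$ppqprprp
  rot[9] = qrqrp$ppqprprpp
  rot[10] = rqrp$ppqprprppq
  rot[11] = qrp$ppqprprppqr
  rot[12] = rp$ppqprprppqrq
  rot[13] = p$ppqprprppqrqr
  rot[14] = $ppqprprppqrqrp
Sorted (with $ < everything):
  sorted[0] = $ppqprprppqrqrp  (last char: 'p')
  sorted[1] = p$ppqprprppqrqr  (last char: 'r')
  sorted[2] = ppqprprppqrqrp$  (last char: '$')
  sorted[3] = ppqrqrp$ppqprpr  (last char: 'r')
  sorted[4] = pqprprppqrqrp$p  (last char: 'p')
  sorted[5] = pqrqrp$ppqprprp  (last char: 'p')
  sorted[6] = prppqrqrp$ppqpr  (last char: 'r')
  sorted[7] = prprppqrqrp$ppq  (last char: 'q')
  sorted[8] = qprprppqrqrp$pp  (last char: 'p')
  sorted[9] = qrp$ppqprprppqr  (last char: 'r')
  sorted[10] = qrqrp$ppqprprpp  (last char: 'p')
  sorted[11] = rp$ppqprprppqrq  (last char: 'q')
  sorted[12] = rppqrqrp$ppqprp  (last char: 'p')
  sorted[13] = rprppqrqrp$ppqp  (last char: 'p')
  sorted[14] = rqrp$ppqprprppq  (last char: 'q')
Last column: pr$rpprqprpqppq
Original string S is at sorted index 2

Answer: pr$rpprqprpqppq
2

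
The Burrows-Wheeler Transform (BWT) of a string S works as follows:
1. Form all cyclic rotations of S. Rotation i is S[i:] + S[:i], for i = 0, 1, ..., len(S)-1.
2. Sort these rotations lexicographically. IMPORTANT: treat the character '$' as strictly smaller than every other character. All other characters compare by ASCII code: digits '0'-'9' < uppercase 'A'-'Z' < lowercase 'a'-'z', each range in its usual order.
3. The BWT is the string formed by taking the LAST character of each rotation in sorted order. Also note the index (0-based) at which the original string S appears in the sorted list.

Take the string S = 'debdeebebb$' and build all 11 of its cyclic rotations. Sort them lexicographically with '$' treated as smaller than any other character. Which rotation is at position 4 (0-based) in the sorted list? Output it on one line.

All 11 rotations (rotation i = S[i:]+S[:i]):
  rot[0] = debdeebebb$
  rot[1] = ebdeebebb$d
  rot[2] = bdeebebb$de
  rot[3] = deebebb$deb
  rot[4] = eebebb$debd
  rot[5] = ebebb$debde
  rot[6] = bebb$debdee
  rot[7] = ebb$debdeeb
  rot[8] = bb$debdeebe
  rot[9] = b$debdeebeb
  rot[10] = $debdeebebb
Sorted (with $ < everything):
  sorted[0] = $debdeebebb
  sorted[1] = b$debdeebeb
  sorted[2] = bb$debdeebe
  sorted[3] = bdeebebb$de
  sorted[4] = bebb$debdee
  sorted[5] = debdeebebb$
  sorted[6] = deebebb$deb
  sorted[7] = ebb$debdeeb
  sorted[8] = ebdeebebb$d
  sorted[9] = ebebb$debde
  sorted[10] = eebebb$debd
sorted[4] = bebb$debdee

Answer: bebb$debdee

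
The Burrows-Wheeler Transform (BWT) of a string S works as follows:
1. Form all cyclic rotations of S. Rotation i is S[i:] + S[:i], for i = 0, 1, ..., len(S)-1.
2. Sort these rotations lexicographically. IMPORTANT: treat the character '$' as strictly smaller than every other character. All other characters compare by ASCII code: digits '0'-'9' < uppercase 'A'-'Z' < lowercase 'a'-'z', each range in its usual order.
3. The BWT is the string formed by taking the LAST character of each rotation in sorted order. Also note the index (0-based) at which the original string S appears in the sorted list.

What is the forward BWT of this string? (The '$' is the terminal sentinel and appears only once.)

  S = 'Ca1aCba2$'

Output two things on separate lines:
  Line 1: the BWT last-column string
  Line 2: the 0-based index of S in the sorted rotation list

Answer: 2aa$aCb1C
3

Derivation:
All 9 rotations (rotation i = S[i:]+S[:i]):
  rot[0] = Ca1aCba2$
  rot[1] = a1aCba2$C
  rot[2] = 1aCba2$Ca
  rot[3] = aCba2$Ca1
  rot[4] = Cba2$Ca1a
  rot[5] = ba2$Ca1aC
  rot[6] = a2$Ca1aCb
  rot[7] = 2$Ca1aCba
  rot[8] = $Ca1aCba2
Sorted (with $ < everything):
  sorted[0] = $Ca1aCba2  (last char: '2')
  sorted[1] = 1aCba2$Ca  (last char: 'a')
  sorted[2] = 2$Ca1aCba  (last char: 'a')
  sorted[3] = Ca1aCba2$  (last char: '$')
  sorted[4] = Cba2$Ca1a  (last char: 'a')
  sorted[5] = a1aCba2$C  (last char: 'C')
  sorted[6] = a2$Ca1aCb  (last char: 'b')
  sorted[7] = aCba2$Ca1  (last char: '1')
  sorted[8] = ba2$Ca1aC  (last char: 'C')
Last column: 2aa$aCb1C
Original string S is at sorted index 3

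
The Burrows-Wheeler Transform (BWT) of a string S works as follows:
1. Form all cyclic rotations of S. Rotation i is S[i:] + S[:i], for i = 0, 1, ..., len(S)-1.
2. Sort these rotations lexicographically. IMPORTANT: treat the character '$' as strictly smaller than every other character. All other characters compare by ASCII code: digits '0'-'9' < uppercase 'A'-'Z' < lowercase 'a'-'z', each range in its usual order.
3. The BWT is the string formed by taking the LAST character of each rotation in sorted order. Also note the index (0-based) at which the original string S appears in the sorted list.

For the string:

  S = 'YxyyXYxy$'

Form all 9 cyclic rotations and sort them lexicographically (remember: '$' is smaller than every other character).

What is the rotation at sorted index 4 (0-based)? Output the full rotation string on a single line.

All 9 rotations (rotation i = S[i:]+S[:i]):
  rot[0] = YxyyXYxy$
  rot[1] = xyyXYxy$Y
  rot[2] = yyXYxy$Yx
  rot[3] = yXYxy$Yxy
  rot[4] = XYxy$Yxyy
  rot[5] = Yxy$YxyyX
  rot[6] = xy$YxyyXY
  rot[7] = y$YxyyXYx
  rot[8] = $YxyyXYxy
Sorted (with $ < everything):
  sorted[0] = $YxyyXYxy
  sorted[1] = XYxy$Yxyy
  sorted[2] = Yxy$YxyyX
  sorted[3] = YxyyXYxy$
  sorted[4] = xy$YxyyXY
  sorted[5] = xyyXYxy$Y
  sorted[6] = y$YxyyXYx
  sorted[7] = yXYxy$Yxy
  sorted[8] = yyXYxy$Yx
sorted[4] = xy$YxyyXY

Answer: xy$YxyyXY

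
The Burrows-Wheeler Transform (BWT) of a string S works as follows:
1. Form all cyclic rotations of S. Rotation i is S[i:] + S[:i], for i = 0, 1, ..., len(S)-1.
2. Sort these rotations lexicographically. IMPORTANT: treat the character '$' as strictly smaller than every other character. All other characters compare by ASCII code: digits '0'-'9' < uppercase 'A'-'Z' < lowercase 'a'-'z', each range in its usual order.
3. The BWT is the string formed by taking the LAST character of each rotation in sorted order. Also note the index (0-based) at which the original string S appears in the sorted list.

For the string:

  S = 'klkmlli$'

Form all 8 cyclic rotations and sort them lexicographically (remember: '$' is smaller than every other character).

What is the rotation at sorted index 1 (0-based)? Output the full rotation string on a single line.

All 8 rotations (rotation i = S[i:]+S[:i]):
  rot[0] = klkmlli$
  rot[1] = lkmlli$k
  rot[2] = kmlli$kl
  rot[3] = mlli$klk
  rot[4] = lli$klkm
  rot[5] = li$klkml
  rot[6] = i$klkmll
  rot[7] = $klkmlli
Sorted (with $ < everything):
  sorted[0] = $klkmlli
  sorted[1] = i$klkmll
  sorted[2] = klkmlli$
  sorted[3] = kmlli$kl
  sorted[4] = li$klkml
  sorted[5] = lkmlli$k
  sorted[6] = lli$klkm
  sorted[7] = mlli$klk
sorted[1] = i$klkmll

Answer: i$klkmll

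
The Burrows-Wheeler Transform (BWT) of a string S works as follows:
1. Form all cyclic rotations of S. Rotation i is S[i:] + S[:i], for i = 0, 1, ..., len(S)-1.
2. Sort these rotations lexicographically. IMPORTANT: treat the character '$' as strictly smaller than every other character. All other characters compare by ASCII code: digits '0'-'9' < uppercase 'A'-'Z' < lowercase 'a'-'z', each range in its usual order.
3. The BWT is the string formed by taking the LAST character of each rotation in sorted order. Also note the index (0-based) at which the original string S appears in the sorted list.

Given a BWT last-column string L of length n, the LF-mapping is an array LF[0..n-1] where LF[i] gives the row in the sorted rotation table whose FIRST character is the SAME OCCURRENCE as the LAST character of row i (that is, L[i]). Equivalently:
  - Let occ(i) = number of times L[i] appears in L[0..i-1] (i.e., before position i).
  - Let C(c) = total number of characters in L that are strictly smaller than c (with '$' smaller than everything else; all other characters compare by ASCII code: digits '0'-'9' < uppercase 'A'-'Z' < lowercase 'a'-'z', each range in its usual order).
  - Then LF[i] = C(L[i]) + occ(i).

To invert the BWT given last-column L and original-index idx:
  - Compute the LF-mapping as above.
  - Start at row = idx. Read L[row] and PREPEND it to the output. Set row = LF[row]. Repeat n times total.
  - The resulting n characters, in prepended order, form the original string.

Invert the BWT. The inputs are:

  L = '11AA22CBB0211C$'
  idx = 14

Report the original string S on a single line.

LF mapping: 2 3 9 10 6 7 13 11 12 1 8 4 5 14 0
Walk LF starting at row 14, prepending L[row]:
  step 1: row=14, L[14]='$', prepend. Next row=LF[14]=0
  step 2: row=0, L[0]='1', prepend. Next row=LF[0]=2
  step 3: row=2, L[2]='A', prepend. Next row=LF[2]=9
  step 4: row=9, L[9]='0', prepend. Next row=LF[9]=1
  step 5: row=1, L[1]='1', prepend. Next row=LF[1]=3
  step 6: row=3, L[3]='A', prepend. Next row=LF[3]=10
  step 7: row=10, L[10]='2', prepend. Next row=LF[10]=8
  step 8: row=8, L[8]='B', prepend. Next row=LF[8]=12
  step 9: row=12, L[12]='1', prepend. Next row=LF[12]=5
  step 10: row=5, L[5]='2', prepend. Next row=LF[5]=7
  step 11: row=7, L[7]='B', prepend. Next row=LF[7]=11
  step 12: row=11, L[11]='1', prepend. Next row=LF[11]=4
  step 13: row=4, L[4]='2', prepend. Next row=LF[4]=6
  step 14: row=6, L[6]='C', prepend. Next row=LF[6]=13
  step 15: row=13, L[13]='C', prepend. Next row=LF[13]=14
Reversed output: CC21B21B2A10A1$

Answer: CC21B21B2A10A1$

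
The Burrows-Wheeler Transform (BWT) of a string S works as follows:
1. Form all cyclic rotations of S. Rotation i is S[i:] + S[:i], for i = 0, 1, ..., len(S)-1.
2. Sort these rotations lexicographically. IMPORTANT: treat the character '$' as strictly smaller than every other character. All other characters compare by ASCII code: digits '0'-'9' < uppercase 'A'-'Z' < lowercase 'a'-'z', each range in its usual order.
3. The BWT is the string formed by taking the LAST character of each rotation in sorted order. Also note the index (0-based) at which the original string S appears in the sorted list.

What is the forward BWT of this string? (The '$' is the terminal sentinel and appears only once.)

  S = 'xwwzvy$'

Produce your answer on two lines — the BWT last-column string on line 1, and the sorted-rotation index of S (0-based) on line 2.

Answer: yzxw$vw
4

Derivation:
All 7 rotations (rotation i = S[i:]+S[:i]):
  rot[0] = xwwzvy$
  rot[1] = wwzvy$x
  rot[2] = wzvy$xw
  rot[3] = zvy$xww
  rot[4] = vy$xwwz
  rot[5] = y$xwwzv
  rot[6] = $xwwzvy
Sorted (with $ < everything):
  sorted[0] = $xwwzvy  (last char: 'y')
  sorted[1] = vy$xwwz  (last char: 'z')
  sorted[2] = wwzvy$x  (last char: 'x')
  sorted[3] = wzvy$xw  (last char: 'w')
  sorted[4] = xwwzvy$  (last char: '$')
  sorted[5] = y$xwwzv  (last char: 'v')
  sorted[6] = zvy$xww  (last char: 'w')
Last column: yzxw$vw
Original string S is at sorted index 4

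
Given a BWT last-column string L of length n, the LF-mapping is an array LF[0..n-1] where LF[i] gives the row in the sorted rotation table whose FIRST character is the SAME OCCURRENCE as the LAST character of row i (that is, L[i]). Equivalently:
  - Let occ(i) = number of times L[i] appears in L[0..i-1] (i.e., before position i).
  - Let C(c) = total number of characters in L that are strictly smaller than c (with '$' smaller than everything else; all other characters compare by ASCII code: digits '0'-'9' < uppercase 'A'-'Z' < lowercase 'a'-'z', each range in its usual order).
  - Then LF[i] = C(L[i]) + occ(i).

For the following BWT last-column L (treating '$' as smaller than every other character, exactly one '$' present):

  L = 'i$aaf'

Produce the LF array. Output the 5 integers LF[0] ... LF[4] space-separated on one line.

Char counts: '$':1, 'a':2, 'f':1, 'i':1
C (first-col start): C('$')=0, C('a')=1, C('f')=3, C('i')=4
L[0]='i': occ=0, LF[0]=C('i')+0=4+0=4
L[1]='$': occ=0, LF[1]=C('$')+0=0+0=0
L[2]='a': occ=0, LF[2]=C('a')+0=1+0=1
L[3]='a': occ=1, LF[3]=C('a')+1=1+1=2
L[4]='f': occ=0, LF[4]=C('f')+0=3+0=3

Answer: 4 0 1 2 3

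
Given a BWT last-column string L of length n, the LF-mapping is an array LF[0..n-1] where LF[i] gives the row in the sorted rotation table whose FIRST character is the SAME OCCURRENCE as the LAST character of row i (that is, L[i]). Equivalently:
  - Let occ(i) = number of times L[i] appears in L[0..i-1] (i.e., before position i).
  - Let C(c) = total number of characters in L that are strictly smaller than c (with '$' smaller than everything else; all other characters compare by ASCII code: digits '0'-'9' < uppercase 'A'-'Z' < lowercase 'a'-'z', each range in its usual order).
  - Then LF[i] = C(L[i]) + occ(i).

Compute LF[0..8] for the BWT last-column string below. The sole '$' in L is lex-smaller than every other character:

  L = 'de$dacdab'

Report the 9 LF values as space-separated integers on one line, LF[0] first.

Char counts: '$':1, 'a':2, 'b':1, 'c':1, 'd':3, 'e':1
C (first-col start): C('$')=0, C('a')=1, C('b')=3, C('c')=4, C('d')=5, C('e')=8
L[0]='d': occ=0, LF[0]=C('d')+0=5+0=5
L[1]='e': occ=0, LF[1]=C('e')+0=8+0=8
L[2]='$': occ=0, LF[2]=C('$')+0=0+0=0
L[3]='d': occ=1, LF[3]=C('d')+1=5+1=6
L[4]='a': occ=0, LF[4]=C('a')+0=1+0=1
L[5]='c': occ=0, LF[5]=C('c')+0=4+0=4
L[6]='d': occ=2, LF[6]=C('d')+2=5+2=7
L[7]='a': occ=1, LF[7]=C('a')+1=1+1=2
L[8]='b': occ=0, LF[8]=C('b')+0=3+0=3

Answer: 5 8 0 6 1 4 7 2 3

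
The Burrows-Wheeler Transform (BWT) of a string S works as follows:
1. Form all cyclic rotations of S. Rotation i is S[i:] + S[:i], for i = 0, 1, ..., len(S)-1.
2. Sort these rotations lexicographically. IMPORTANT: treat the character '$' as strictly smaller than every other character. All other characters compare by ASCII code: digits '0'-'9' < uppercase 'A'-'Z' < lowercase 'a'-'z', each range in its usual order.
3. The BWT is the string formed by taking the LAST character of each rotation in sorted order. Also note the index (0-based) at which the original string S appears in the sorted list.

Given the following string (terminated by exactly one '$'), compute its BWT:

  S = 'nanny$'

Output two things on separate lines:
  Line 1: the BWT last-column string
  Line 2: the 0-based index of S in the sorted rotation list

Answer: yn$ann
2

Derivation:
All 6 rotations (rotation i = S[i:]+S[:i]):
  rot[0] = nanny$
  rot[1] = anny$n
  rot[2] = nny$na
  rot[3] = ny$nan
  rot[4] = y$nann
  rot[5] = $nanny
Sorted (with $ < everything):
  sorted[0] = $nanny  (last char: 'y')
  sorted[1] = anny$n  (last char: 'n')
  sorted[2] = nanny$  (last char: '$')
  sorted[3] = nny$na  (last char: 'a')
  sorted[4] = ny$nan  (last char: 'n')
  sorted[5] = y$nann  (last char: 'n')
Last column: yn$ann
Original string S is at sorted index 2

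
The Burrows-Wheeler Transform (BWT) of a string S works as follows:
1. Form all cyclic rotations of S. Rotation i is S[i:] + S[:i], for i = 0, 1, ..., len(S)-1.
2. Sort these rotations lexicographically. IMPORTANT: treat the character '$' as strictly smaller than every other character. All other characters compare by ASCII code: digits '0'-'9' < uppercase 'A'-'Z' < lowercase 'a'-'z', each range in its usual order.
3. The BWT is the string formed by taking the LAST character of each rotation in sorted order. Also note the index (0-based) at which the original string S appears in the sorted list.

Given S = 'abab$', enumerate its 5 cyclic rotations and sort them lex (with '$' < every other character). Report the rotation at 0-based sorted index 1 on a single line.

All 5 rotations (rotation i = S[i:]+S[:i]):
  rot[0] = abab$
  rot[1] = bab$a
  rot[2] = ab$ab
  rot[3] = b$aba
  rot[4] = $abab
Sorted (with $ < everything):
  sorted[0] = $abab
  sorted[1] = ab$ab
  sorted[2] = abab$
  sorted[3] = b$aba
  sorted[4] = bab$a
sorted[1] = ab$ab

Answer: ab$ab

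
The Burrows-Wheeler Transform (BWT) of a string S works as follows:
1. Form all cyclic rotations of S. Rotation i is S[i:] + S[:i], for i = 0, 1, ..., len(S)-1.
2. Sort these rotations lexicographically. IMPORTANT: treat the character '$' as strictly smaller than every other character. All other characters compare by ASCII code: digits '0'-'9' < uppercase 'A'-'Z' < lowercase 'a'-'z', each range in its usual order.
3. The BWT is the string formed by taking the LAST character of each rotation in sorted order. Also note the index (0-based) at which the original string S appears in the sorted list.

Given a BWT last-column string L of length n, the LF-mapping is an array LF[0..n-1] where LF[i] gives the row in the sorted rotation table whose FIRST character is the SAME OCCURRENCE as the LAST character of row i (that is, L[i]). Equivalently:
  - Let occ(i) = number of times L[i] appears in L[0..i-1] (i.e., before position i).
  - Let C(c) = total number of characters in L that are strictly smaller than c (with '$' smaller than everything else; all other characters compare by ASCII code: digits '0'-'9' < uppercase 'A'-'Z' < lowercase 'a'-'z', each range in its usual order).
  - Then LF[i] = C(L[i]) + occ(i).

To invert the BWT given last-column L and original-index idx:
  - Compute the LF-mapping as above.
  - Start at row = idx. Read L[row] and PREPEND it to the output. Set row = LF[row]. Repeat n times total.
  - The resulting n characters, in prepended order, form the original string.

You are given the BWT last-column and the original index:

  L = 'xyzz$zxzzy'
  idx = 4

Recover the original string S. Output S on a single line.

Answer: yzzzzxzyx$

Derivation:
LF mapping: 1 3 5 6 0 7 2 8 9 4
Walk LF starting at row 4, prepending L[row]:
  step 1: row=4, L[4]='$', prepend. Next row=LF[4]=0
  step 2: row=0, L[0]='x', prepend. Next row=LF[0]=1
  step 3: row=1, L[1]='y', prepend. Next row=LF[1]=3
  step 4: row=3, L[3]='z', prepend. Next row=LF[3]=6
  step 5: row=6, L[6]='x', prepend. Next row=LF[6]=2
  step 6: row=2, L[2]='z', prepend. Next row=LF[2]=5
  step 7: row=5, L[5]='z', prepend. Next row=LF[5]=7
  step 8: row=7, L[7]='z', prepend. Next row=LF[7]=8
  step 9: row=8, L[8]='z', prepend. Next row=LF[8]=9
  step 10: row=9, L[9]='y', prepend. Next row=LF[9]=4
Reversed output: yzzzzxzyx$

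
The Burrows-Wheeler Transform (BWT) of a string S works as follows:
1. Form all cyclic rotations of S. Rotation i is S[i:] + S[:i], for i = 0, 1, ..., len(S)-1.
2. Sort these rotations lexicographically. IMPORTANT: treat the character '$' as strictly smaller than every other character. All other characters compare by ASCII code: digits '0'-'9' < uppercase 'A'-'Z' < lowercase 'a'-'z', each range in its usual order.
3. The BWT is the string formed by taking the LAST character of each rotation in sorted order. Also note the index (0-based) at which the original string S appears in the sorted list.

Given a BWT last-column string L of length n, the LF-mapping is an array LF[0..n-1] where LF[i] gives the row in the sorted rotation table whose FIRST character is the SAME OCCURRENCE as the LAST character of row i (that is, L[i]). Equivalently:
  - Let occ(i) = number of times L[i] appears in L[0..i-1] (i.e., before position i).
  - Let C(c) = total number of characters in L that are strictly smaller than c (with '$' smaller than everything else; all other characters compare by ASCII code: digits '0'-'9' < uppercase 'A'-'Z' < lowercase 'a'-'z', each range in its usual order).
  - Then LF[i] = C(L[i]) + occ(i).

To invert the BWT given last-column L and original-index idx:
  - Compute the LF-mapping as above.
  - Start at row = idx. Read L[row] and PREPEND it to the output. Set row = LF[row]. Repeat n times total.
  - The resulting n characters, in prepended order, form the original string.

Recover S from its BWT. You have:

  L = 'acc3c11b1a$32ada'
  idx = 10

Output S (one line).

Answer: adc2c131aac13ba$

Derivation:
LF mapping: 7 12 13 5 14 1 2 11 3 8 0 6 4 9 15 10
Walk LF starting at row 10, prepending L[row]:
  step 1: row=10, L[10]='$', prepend. Next row=LF[10]=0
  step 2: row=0, L[0]='a', prepend. Next row=LF[0]=7
  step 3: row=7, L[7]='b', prepend. Next row=LF[7]=11
  step 4: row=11, L[11]='3', prepend. Next row=LF[11]=6
  step 5: row=6, L[6]='1', prepend. Next row=LF[6]=2
  step 6: row=2, L[2]='c', prepend. Next row=LF[2]=13
  step 7: row=13, L[13]='a', prepend. Next row=LF[13]=9
  step 8: row=9, L[9]='a', prepend. Next row=LF[9]=8
  step 9: row=8, L[8]='1', prepend. Next row=LF[8]=3
  step 10: row=3, L[3]='3', prepend. Next row=LF[3]=5
  step 11: row=5, L[5]='1', prepend. Next row=LF[5]=1
  step 12: row=1, L[1]='c', prepend. Next row=LF[1]=12
  step 13: row=12, L[12]='2', prepend. Next row=LF[12]=4
  step 14: row=4, L[4]='c', prepend. Next row=LF[4]=14
  step 15: row=14, L[14]='d', prepend. Next row=LF[14]=15
  step 16: row=15, L[15]='a', prepend. Next row=LF[15]=10
Reversed output: adc2c131aac13ba$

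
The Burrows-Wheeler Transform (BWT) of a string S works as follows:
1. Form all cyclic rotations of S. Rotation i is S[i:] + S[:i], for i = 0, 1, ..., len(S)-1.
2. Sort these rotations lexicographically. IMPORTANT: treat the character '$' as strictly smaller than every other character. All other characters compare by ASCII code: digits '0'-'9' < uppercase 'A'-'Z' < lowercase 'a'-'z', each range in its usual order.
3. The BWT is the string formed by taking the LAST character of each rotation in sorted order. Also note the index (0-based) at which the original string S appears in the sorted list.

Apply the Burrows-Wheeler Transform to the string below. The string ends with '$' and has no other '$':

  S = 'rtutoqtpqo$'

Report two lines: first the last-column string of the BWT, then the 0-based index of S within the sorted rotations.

Answer: oqttpo$uqrt
6

Derivation:
All 11 rotations (rotation i = S[i:]+S[:i]):
  rot[0] = rtutoqtpqo$
  rot[1] = tutoqtpqo$r
  rot[2] = utoqtpqo$rt
  rot[3] = toqtpqo$rtu
  rot[4] = oqtpqo$rtut
  rot[5] = qtpqo$rtuto
  rot[6] = tpqo$rtutoq
  rot[7] = pqo$rtutoqt
  rot[8] = qo$rtutoqtp
  rot[9] = o$rtutoqtpq
  rot[10] = $rtutoqtpqo
Sorted (with $ < everything):
  sorted[0] = $rtutoqtpqo  (last char: 'o')
  sorted[1] = o$rtutoqtpq  (last char: 'q')
  sorted[2] = oqtpqo$rtut  (last char: 't')
  sorted[3] = pqo$rtutoqt  (last char: 't')
  sorted[4] = qo$rtutoqtp  (last char: 'p')
  sorted[5] = qtpqo$rtuto  (last char: 'o')
  sorted[6] = rtutoqtpqo$  (last char: '$')
  sorted[7] = toqtpqo$rtu  (last char: 'u')
  sorted[8] = tpqo$rtutoq  (last char: 'q')
  sorted[9] = tutoqtpqo$r  (last char: 'r')
  sorted[10] = utoqtpqo$rt  (last char: 't')
Last column: oqttpo$uqrt
Original string S is at sorted index 6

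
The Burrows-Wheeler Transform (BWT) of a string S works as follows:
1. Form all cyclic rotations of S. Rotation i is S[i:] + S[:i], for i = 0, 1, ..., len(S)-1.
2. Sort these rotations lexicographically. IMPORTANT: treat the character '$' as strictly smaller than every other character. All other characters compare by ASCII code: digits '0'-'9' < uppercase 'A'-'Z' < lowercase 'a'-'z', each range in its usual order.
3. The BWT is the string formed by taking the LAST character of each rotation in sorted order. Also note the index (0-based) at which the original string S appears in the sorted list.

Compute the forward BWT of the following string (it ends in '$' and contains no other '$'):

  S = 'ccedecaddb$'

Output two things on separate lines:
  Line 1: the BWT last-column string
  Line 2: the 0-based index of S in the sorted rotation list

Answer: bcde$cdaedc
4

Derivation:
All 11 rotations (rotation i = S[i:]+S[:i]):
  rot[0] = ccedecaddb$
  rot[1] = cedecaddb$c
  rot[2] = edecaddb$cc
  rot[3] = decaddb$cce
  rot[4] = ecaddb$cced
  rot[5] = caddb$ccede
  rot[6] = addb$ccedec
  rot[7] = ddb$ccedeca
  rot[8] = db$ccedecad
  rot[9] = b$ccedecadd
  rot[10] = $ccedecaddb
Sorted (with $ < everything):
  sorted[0] = $ccedecaddb  (last char: 'b')
  sorted[1] = addb$ccedec  (last char: 'c')
  sorted[2] = b$ccedecadd  (last char: 'd')
  sorted[3] = caddb$ccede  (last char: 'e')
  sorted[4] = ccedecaddb$  (last char: '$')
  sorted[5] = cedecaddb$c  (last char: 'c')
  sorted[6] = db$ccedecad  (last char: 'd')
  sorted[7] = ddb$ccedeca  (last char: 'a')
  sorted[8] = decaddb$cce  (last char: 'e')
  sorted[9] = ecaddb$cced  (last char: 'd')
  sorted[10] = edecaddb$cc  (last char: 'c')
Last column: bcde$cdaedc
Original string S is at sorted index 4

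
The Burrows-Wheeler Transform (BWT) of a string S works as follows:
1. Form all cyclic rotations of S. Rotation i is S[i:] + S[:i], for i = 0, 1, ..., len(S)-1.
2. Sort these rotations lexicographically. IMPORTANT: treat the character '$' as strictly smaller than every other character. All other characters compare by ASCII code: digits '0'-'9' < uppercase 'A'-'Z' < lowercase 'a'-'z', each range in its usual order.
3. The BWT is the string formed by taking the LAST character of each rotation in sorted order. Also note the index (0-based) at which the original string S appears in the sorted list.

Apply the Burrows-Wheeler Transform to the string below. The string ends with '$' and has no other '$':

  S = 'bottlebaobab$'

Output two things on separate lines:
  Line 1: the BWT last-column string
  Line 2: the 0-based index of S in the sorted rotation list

Answer: bbbaoe$ltabto
6

Derivation:
All 13 rotations (rotation i = S[i:]+S[:i]):
  rot[0] = bottlebaobab$
  rot[1] = ottlebaobab$b
  rot[2] = ttlebaobab$bo
  rot[3] = tlebaobab$bot
  rot[4] = lebaobab$bott
  rot[5] = ebaobab$bottl
  rot[6] = baobab$bottle
  rot[7] = aobab$bottleb
  rot[8] = obab$bottleba
  rot[9] = bab$bottlebao
  rot[10] = ab$bottlebaob
  rot[11] = b$bottlebaoba
  rot[12] = $bottlebaobab
Sorted (with $ < everything):
  sorted[0] = $bottlebaobab  (last char: 'b')
  sorted[1] = ab$bottlebaob  (last char: 'b')
  sorted[2] = aobab$bottleb  (last char: 'b')
  sorted[3] = b$bottlebaoba  (last char: 'a')
  sorted[4] = bab$bottlebao  (last char: 'o')
  sorted[5] = baobab$bottle  (last char: 'e')
  sorted[6] = bottlebaobab$  (last char: '$')
  sorted[7] = ebaobab$bottl  (last char: 'l')
  sorted[8] = lebaobab$bott  (last char: 't')
  sorted[9] = obab$bottleba  (last char: 'a')
  sorted[10] = ottlebaobab$b  (last char: 'b')
  sorted[11] = tlebaobab$bot  (last char: 't')
  sorted[12] = ttlebaobab$bo  (last char: 'o')
Last column: bbbaoe$ltabto
Original string S is at sorted index 6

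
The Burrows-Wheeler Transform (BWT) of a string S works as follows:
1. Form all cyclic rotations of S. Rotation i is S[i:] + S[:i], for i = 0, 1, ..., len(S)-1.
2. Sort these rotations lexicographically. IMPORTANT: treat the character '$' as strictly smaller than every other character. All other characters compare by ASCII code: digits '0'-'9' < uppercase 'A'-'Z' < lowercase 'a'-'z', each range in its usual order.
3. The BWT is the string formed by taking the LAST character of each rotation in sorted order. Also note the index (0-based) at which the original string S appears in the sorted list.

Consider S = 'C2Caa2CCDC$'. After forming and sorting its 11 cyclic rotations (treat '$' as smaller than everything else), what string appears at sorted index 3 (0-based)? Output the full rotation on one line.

Answer: C$C2Caa2CCD

Derivation:
All 11 rotations (rotation i = S[i:]+S[:i]):
  rot[0] = C2Caa2CCDC$
  rot[1] = 2Caa2CCDC$C
  rot[2] = Caa2CCDC$C2
  rot[3] = aa2CCDC$C2C
  rot[4] = a2CCDC$C2Ca
  rot[5] = 2CCDC$C2Caa
  rot[6] = CCDC$C2Caa2
  rot[7] = CDC$C2Caa2C
  rot[8] = DC$C2Caa2CC
  rot[9] = C$C2Caa2CCD
  rot[10] = $C2Caa2CCDC
Sorted (with $ < everything):
  sorted[0] = $C2Caa2CCDC
  sorted[1] = 2CCDC$C2Caa
  sorted[2] = 2Caa2CCDC$C
  sorted[3] = C$C2Caa2CCD
  sorted[4] = C2Caa2CCDC$
  sorted[5] = CCDC$C2Caa2
  sorted[6] = CDC$C2Caa2C
  sorted[7] = Caa2CCDC$C2
  sorted[8] = DC$C2Caa2CC
  sorted[9] = a2CCDC$C2Ca
  sorted[10] = aa2CCDC$C2C
sorted[3] = C$C2Caa2CCD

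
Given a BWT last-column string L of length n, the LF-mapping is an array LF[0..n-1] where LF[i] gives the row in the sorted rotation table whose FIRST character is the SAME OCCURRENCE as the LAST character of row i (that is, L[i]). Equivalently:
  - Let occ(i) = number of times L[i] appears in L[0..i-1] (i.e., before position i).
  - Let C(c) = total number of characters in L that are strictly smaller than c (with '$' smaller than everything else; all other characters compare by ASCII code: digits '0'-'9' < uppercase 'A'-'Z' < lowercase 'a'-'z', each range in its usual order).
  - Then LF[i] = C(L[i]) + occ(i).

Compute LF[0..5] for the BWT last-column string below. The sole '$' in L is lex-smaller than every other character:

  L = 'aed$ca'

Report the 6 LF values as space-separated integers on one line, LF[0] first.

Answer: 1 5 4 0 3 2

Derivation:
Char counts: '$':1, 'a':2, 'c':1, 'd':1, 'e':1
C (first-col start): C('$')=0, C('a')=1, C('c')=3, C('d')=4, C('e')=5
L[0]='a': occ=0, LF[0]=C('a')+0=1+0=1
L[1]='e': occ=0, LF[1]=C('e')+0=5+0=5
L[2]='d': occ=0, LF[2]=C('d')+0=4+0=4
L[3]='$': occ=0, LF[3]=C('$')+0=0+0=0
L[4]='c': occ=0, LF[4]=C('c')+0=3+0=3
L[5]='a': occ=1, LF[5]=C('a')+1=1+1=2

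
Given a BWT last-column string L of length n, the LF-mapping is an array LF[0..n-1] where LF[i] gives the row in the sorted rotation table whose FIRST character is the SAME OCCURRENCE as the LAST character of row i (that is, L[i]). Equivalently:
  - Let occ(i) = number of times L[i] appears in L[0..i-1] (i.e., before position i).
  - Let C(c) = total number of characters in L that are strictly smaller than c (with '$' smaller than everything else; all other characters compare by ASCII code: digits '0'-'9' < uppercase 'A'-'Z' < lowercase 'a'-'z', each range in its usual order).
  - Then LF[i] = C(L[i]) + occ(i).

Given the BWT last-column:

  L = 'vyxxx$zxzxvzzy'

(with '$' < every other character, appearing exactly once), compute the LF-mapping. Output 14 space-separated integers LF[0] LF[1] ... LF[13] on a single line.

Char counts: '$':1, 'v':2, 'x':5, 'y':2, 'z':4
C (first-col start): C('$')=0, C('v')=1, C('x')=3, C('y')=8, C('z')=10
L[0]='v': occ=0, LF[0]=C('v')+0=1+0=1
L[1]='y': occ=0, LF[1]=C('y')+0=8+0=8
L[2]='x': occ=0, LF[2]=C('x')+0=3+0=3
L[3]='x': occ=1, LF[3]=C('x')+1=3+1=4
L[4]='x': occ=2, LF[4]=C('x')+2=3+2=5
L[5]='$': occ=0, LF[5]=C('$')+0=0+0=0
L[6]='z': occ=0, LF[6]=C('z')+0=10+0=10
L[7]='x': occ=3, LF[7]=C('x')+3=3+3=6
L[8]='z': occ=1, LF[8]=C('z')+1=10+1=11
L[9]='x': occ=4, LF[9]=C('x')+4=3+4=7
L[10]='v': occ=1, LF[10]=C('v')+1=1+1=2
L[11]='z': occ=2, LF[11]=C('z')+2=10+2=12
L[12]='z': occ=3, LF[12]=C('z')+3=10+3=13
L[13]='y': occ=1, LF[13]=C('y')+1=8+1=9

Answer: 1 8 3 4 5 0 10 6 11 7 2 12 13 9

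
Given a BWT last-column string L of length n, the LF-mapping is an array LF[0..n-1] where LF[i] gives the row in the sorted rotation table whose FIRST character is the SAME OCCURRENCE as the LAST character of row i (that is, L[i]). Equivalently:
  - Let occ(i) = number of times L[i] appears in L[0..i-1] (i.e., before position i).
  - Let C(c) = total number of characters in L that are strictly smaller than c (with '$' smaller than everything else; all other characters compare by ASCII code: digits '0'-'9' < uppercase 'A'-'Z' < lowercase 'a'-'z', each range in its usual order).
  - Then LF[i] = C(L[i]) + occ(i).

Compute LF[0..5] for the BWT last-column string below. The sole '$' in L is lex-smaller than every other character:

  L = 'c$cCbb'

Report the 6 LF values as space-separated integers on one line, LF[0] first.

Answer: 4 0 5 1 2 3

Derivation:
Char counts: '$':1, 'C':1, 'b':2, 'c':2
C (first-col start): C('$')=0, C('C')=1, C('b')=2, C('c')=4
L[0]='c': occ=0, LF[0]=C('c')+0=4+0=4
L[1]='$': occ=0, LF[1]=C('$')+0=0+0=0
L[2]='c': occ=1, LF[2]=C('c')+1=4+1=5
L[3]='C': occ=0, LF[3]=C('C')+0=1+0=1
L[4]='b': occ=0, LF[4]=C('b')+0=2+0=2
L[5]='b': occ=1, LF[5]=C('b')+1=2+1=3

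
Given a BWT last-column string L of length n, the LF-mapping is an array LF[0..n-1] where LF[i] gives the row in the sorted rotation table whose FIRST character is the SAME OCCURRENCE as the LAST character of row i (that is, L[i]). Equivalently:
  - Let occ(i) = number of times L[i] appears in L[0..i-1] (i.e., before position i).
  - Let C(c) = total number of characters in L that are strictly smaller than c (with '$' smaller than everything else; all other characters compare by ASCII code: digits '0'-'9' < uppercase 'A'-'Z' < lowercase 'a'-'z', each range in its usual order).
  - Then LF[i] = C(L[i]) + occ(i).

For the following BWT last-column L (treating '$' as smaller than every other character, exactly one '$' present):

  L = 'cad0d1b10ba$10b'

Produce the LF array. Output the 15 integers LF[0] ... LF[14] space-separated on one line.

Char counts: '$':1, '0':3, '1':3, 'a':2, 'b':3, 'c':1, 'd':2
C (first-col start): C('$')=0, C('0')=1, C('1')=4, C('a')=7, C('b')=9, C('c')=12, C('d')=13
L[0]='c': occ=0, LF[0]=C('c')+0=12+0=12
L[1]='a': occ=0, LF[1]=C('a')+0=7+0=7
L[2]='d': occ=0, LF[2]=C('d')+0=13+0=13
L[3]='0': occ=0, LF[3]=C('0')+0=1+0=1
L[4]='d': occ=1, LF[4]=C('d')+1=13+1=14
L[5]='1': occ=0, LF[5]=C('1')+0=4+0=4
L[6]='b': occ=0, LF[6]=C('b')+0=9+0=9
L[7]='1': occ=1, LF[7]=C('1')+1=4+1=5
L[8]='0': occ=1, LF[8]=C('0')+1=1+1=2
L[9]='b': occ=1, LF[9]=C('b')+1=9+1=10
L[10]='a': occ=1, LF[10]=C('a')+1=7+1=8
L[11]='$': occ=0, LF[11]=C('$')+0=0+0=0
L[12]='1': occ=2, LF[12]=C('1')+2=4+2=6
L[13]='0': occ=2, LF[13]=C('0')+2=1+2=3
L[14]='b': occ=2, LF[14]=C('b')+2=9+2=11

Answer: 12 7 13 1 14 4 9 5 2 10 8 0 6 3 11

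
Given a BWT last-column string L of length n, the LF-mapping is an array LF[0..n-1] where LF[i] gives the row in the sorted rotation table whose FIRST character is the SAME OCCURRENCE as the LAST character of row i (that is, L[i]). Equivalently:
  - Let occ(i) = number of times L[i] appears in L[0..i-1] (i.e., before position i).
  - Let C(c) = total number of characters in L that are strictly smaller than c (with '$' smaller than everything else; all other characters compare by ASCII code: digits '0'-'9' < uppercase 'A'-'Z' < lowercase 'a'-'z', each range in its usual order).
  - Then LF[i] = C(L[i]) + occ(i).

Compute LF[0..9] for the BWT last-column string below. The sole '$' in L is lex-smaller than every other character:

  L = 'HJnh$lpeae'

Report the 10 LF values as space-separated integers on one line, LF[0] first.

Char counts: '$':1, 'H':1, 'J':1, 'a':1, 'e':2, 'h':1, 'l':1, 'n':1, 'p':1
C (first-col start): C('$')=0, C('H')=1, C('J')=2, C('a')=3, C('e')=4, C('h')=6, C('l')=7, C('n')=8, C('p')=9
L[0]='H': occ=0, LF[0]=C('H')+0=1+0=1
L[1]='J': occ=0, LF[1]=C('J')+0=2+0=2
L[2]='n': occ=0, LF[2]=C('n')+0=8+0=8
L[3]='h': occ=0, LF[3]=C('h')+0=6+0=6
L[4]='$': occ=0, LF[4]=C('$')+0=0+0=0
L[5]='l': occ=0, LF[5]=C('l')+0=7+0=7
L[6]='p': occ=0, LF[6]=C('p')+0=9+0=9
L[7]='e': occ=0, LF[7]=C('e')+0=4+0=4
L[8]='a': occ=0, LF[8]=C('a')+0=3+0=3
L[9]='e': occ=1, LF[9]=C('e')+1=4+1=5

Answer: 1 2 8 6 0 7 9 4 3 5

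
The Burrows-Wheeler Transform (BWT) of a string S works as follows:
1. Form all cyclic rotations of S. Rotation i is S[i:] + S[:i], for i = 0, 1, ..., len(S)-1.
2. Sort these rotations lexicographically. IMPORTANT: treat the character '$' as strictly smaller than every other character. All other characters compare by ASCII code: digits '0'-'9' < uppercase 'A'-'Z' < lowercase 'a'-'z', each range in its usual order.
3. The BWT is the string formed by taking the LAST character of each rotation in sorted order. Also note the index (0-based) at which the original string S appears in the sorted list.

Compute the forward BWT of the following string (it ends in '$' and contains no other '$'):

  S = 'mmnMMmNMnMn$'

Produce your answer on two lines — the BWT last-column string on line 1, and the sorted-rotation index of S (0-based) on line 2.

All 12 rotations (rotation i = S[i:]+S[:i]):
  rot[0] = mmnMMmNMnMn$
  rot[1] = mnMMmNMnMn$m
  rot[2] = nMMmNMnMn$mm
  rot[3] = MMmNMnMn$mmn
  rot[4] = MmNMnMn$mmnM
  rot[5] = mNMnMn$mmnMM
  rot[6] = NMnMn$mmnMMm
  rot[7] = MnMn$mmnMMmN
  rot[8] = nMn$mmnMMmNM
  rot[9] = Mn$mmnMMmNMn
  rot[10] = n$mmnMMmNMnM
  rot[11] = $mmnMMmNMnMn
Sorted (with $ < everything):
  sorted[0] = $mmnMMmNMnMn  (last char: 'n')
  sorted[1] = MMmNMnMn$mmn  (last char: 'n')
  sorted[2] = MmNMnMn$mmnM  (last char: 'M')
  sorted[3] = Mn$mmnMMmNMn  (last char: 'n')
  sorted[4] = MnMn$mmnMMmN  (last char: 'N')
  sorted[5] = NMnMn$mmnMMm  (last char: 'm')
  sorted[6] = mNMnMn$mmnMM  (last char: 'M')
  sorted[7] = mmnMMmNMnMn$  (last char: '$')
  sorted[8] = mnMMmNMnMn$m  (last char: 'm')
  sorted[9] = n$mmnMMmNMnM  (last char: 'M')
  sorted[10] = nMMmNMnMn$mm  (last char: 'm')
  sorted[11] = nMn$mmnMMmNM  (last char: 'M')
Last column: nnMnNmM$mMmM
Original string S is at sorted index 7

Answer: nnMnNmM$mMmM
7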